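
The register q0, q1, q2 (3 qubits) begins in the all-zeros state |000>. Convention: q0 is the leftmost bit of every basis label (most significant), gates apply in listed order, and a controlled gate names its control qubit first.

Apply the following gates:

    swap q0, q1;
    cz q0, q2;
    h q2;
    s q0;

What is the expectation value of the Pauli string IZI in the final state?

In the final state, IZI has expectation 1.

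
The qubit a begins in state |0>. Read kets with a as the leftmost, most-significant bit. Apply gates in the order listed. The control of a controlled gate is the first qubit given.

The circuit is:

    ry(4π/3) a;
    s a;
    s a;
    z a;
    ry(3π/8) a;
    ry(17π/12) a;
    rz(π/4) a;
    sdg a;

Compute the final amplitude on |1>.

The final state's coefficient on |1> equals I*sqrt(1/2 - sqrt(2)/4)*exp(I*pi/8)*sin(3*pi/16) + I*sqrt(sqrt(2)/4 + 1/2)*exp(I*pi/8)*cos(3*pi/16).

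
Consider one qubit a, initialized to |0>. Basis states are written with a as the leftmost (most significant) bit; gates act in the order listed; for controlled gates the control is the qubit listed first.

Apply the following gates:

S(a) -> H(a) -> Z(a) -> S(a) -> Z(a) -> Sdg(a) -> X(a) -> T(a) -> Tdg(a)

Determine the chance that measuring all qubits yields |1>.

Outcome |1> occurs with probability 1/2.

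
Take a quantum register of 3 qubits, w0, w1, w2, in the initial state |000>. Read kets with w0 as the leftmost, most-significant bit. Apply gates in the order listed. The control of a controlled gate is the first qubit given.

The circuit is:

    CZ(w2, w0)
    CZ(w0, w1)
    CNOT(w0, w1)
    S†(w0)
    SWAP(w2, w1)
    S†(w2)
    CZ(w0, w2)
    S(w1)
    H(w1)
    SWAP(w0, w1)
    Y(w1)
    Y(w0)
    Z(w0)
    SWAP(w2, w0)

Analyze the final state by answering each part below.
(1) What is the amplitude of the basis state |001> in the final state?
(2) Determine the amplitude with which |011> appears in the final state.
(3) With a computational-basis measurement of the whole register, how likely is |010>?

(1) The amplitude on |001> is 0.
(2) The amplitude on |011> is sqrt(2)/2.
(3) A full measurement returns |010> with probability 1/2.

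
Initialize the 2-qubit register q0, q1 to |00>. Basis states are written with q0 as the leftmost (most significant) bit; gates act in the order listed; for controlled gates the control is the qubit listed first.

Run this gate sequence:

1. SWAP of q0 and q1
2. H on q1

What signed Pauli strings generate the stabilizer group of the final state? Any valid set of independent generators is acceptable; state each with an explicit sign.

One valid set of independent stabilizer generators is +IX, +ZI (any independent generating set of the same group is equally correct).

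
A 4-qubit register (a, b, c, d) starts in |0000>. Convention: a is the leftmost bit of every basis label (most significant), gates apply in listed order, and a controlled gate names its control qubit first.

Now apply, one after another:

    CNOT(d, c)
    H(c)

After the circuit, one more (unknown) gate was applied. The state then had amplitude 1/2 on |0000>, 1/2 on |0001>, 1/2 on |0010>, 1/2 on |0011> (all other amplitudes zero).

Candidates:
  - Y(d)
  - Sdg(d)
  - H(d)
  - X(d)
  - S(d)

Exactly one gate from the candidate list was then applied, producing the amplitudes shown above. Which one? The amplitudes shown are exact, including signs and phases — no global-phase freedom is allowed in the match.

It was H(d) that produced the state shown.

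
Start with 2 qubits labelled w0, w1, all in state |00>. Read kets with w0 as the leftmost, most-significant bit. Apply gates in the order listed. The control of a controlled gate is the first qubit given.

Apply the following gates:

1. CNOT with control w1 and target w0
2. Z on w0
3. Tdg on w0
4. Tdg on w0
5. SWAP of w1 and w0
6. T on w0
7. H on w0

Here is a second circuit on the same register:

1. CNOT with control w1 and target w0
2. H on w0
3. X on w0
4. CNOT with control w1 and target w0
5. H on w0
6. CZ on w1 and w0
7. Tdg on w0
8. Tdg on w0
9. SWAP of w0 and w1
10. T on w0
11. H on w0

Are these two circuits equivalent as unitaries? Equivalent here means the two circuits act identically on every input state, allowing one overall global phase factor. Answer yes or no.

Yes — the two circuits implement the same unitary up to a global phase.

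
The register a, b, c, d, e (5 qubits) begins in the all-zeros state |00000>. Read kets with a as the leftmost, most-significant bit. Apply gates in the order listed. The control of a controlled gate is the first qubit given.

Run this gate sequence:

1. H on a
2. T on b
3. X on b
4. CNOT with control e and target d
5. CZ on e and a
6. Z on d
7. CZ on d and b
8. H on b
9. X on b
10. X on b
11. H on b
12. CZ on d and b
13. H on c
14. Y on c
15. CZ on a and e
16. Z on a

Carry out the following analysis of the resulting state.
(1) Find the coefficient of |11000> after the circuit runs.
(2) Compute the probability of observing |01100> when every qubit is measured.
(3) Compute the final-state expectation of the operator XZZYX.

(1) The final state's coefficient on |11000> equals I/2.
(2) Outcome |01100> occurs with probability 1/4.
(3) In the final state, XZZYX has expectation 0.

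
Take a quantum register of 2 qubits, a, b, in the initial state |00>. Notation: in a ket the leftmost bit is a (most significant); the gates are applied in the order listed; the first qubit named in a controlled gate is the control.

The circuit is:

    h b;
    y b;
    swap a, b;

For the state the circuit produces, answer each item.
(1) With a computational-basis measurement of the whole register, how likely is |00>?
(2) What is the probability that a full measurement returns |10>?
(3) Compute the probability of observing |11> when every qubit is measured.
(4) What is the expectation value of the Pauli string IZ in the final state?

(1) Outcome |00> occurs with probability 1/2.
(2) Outcome |10> occurs with probability 1/2.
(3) A full measurement returns |11> with probability 0.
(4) The expectation value of IZ is 1.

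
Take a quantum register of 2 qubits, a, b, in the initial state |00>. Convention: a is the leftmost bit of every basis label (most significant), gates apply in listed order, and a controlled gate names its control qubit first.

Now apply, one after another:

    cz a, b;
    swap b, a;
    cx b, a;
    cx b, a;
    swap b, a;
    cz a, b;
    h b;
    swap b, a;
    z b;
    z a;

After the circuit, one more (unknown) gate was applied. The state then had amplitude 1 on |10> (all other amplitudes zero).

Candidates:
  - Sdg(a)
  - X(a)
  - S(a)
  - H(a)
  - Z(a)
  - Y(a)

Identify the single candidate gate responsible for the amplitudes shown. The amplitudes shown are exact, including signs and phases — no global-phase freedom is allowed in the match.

The applied gate was H(a). Key observation: gates 1-6 undo each other exactly, leaving only the rest of the circuit to track.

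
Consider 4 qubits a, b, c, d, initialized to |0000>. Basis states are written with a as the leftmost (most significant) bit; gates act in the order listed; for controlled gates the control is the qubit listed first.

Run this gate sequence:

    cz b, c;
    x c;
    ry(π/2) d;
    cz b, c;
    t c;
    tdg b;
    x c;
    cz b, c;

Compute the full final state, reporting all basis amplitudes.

The final amplitudes are sqrt(2)*exp(I*pi/4)/2 on |0000>, sqrt(2)*exp(I*pi/4)/2 on |0001>, and 0 on every other basis state.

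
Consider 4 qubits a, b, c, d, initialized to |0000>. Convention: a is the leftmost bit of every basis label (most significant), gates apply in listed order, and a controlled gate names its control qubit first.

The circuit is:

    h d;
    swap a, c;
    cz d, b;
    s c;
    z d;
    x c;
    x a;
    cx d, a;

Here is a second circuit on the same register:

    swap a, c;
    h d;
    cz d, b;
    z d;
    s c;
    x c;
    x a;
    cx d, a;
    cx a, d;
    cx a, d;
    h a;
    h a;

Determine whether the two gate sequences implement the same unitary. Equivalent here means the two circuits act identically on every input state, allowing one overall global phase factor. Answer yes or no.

Yes: on every input state the two circuits agree up to one overall phase factor.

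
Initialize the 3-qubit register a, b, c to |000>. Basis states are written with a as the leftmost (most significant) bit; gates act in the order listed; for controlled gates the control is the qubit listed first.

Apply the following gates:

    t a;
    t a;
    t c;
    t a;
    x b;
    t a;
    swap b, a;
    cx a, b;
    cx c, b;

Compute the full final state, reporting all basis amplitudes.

After the circuit, the state carries amplitude 1 on |110>, and 0 on every other basis state.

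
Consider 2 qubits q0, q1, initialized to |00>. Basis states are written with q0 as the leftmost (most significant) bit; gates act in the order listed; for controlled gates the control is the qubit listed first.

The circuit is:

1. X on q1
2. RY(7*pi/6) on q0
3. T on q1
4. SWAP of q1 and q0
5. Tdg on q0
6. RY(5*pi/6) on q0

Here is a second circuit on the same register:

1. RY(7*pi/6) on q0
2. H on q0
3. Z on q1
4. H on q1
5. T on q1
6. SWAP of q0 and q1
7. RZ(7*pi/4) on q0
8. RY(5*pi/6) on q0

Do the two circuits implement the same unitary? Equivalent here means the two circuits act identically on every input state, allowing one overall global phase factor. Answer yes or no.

No, they are not equivalent — no single phase factor reconciles the two unitaries.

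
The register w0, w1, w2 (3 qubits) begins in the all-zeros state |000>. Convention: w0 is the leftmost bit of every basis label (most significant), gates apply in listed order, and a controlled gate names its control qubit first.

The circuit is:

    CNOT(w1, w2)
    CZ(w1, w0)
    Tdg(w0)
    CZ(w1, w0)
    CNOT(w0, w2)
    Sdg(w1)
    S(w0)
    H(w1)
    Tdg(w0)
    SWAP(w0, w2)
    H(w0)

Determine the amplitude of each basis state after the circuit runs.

The final amplitudes are 1/2 on |000>, 0 on |001>, 1/2 on |010>, 0 on |011>, 1/2 on |100>, 0 on |101>, 1/2 on |110>, 0 on |111>.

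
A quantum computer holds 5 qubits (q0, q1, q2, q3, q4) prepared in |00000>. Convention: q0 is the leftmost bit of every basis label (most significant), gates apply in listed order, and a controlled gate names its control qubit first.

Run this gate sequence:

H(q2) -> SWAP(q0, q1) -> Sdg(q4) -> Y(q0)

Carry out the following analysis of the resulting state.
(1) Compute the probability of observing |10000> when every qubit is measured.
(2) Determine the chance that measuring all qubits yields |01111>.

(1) A full measurement returns |10000> with probability 1/2.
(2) A full measurement returns |01111> with probability 0.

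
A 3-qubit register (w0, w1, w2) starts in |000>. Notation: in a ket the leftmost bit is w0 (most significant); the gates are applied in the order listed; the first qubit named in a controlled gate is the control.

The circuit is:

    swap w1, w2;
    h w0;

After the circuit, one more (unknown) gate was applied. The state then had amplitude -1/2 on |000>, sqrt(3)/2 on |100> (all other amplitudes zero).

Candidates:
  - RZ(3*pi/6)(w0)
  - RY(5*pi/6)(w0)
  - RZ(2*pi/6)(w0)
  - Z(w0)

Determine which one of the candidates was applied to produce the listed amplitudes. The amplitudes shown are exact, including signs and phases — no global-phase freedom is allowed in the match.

The applied gate was RY(5*pi/6)(w0).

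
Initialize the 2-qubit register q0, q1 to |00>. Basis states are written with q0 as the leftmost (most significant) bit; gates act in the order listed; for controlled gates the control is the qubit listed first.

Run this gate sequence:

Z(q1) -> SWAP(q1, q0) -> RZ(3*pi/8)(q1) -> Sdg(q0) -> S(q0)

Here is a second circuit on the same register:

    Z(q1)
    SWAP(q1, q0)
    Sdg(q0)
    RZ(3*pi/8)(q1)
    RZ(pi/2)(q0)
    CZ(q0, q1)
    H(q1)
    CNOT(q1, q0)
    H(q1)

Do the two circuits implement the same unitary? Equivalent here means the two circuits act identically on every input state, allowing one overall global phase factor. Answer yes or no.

No, they are not equivalent — no single phase factor reconciles the two unitaries.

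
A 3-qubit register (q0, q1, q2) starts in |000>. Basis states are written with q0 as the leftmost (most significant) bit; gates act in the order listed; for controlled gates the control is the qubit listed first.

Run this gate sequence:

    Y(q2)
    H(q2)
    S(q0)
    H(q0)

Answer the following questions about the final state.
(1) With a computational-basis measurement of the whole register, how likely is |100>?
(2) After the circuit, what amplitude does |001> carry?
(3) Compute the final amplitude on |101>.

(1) The probability of measuring |100> is 1/4.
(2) |001> carries amplitude -I/2 in the final state.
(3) |101> carries amplitude -I/2 in the final state.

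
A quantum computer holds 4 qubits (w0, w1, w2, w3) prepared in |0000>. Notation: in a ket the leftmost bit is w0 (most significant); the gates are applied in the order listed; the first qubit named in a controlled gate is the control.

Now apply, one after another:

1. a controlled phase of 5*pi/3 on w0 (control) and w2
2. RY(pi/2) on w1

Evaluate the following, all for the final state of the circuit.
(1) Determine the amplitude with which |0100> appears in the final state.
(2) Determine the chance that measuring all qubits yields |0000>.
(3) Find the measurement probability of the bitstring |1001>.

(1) The final state's coefficient on |0100> equals sqrt(2)/2.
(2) Outcome |0000> occurs with probability 1/2.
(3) Outcome |1001> occurs with probability 0.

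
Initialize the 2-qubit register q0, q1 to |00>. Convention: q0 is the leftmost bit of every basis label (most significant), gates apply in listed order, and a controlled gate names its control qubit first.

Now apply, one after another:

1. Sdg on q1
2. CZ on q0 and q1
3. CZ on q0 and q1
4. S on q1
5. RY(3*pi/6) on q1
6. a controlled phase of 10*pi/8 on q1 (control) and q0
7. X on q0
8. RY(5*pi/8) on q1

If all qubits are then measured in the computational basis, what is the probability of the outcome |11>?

Outcome |11> occurs with probability sqrt(sqrt(2) + 2)/4 + 1/2. Key observation: gates 1-4 undo each other exactly, leaving only the rest of the circuit to track.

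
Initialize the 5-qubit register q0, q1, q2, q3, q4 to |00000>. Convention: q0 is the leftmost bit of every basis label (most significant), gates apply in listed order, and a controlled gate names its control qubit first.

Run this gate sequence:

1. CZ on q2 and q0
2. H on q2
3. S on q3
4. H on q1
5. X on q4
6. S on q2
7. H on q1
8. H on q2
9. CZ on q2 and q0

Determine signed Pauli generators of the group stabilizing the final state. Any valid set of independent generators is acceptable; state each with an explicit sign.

The stabilizer group can be generated by -IIYII, +ZIIII, +IZIII, +IIIZI, -IIIIZ, among other valid generating sets.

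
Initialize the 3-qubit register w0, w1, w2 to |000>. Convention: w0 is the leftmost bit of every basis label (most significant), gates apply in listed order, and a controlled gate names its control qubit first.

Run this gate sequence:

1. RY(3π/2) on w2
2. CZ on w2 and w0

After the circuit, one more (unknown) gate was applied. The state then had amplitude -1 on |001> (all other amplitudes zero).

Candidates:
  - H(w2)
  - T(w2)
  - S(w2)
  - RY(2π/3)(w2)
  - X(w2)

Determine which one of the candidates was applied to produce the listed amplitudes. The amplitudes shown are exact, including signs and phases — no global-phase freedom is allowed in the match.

It was H(w2) that produced the state shown.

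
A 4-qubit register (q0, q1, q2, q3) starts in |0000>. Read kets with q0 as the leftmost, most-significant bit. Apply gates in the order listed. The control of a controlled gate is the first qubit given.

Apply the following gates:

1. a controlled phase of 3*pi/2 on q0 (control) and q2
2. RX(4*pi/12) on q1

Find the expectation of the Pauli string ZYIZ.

The expectation value of ZYIZ is -sqrt(3)/2.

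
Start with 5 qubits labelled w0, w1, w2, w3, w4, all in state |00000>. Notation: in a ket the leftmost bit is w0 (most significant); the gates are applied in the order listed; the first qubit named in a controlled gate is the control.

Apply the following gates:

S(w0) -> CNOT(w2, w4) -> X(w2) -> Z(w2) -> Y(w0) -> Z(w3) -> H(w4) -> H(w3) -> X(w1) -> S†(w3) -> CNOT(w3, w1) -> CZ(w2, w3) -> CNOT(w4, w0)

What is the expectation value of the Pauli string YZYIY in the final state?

The expectation value of YZYIY is 0.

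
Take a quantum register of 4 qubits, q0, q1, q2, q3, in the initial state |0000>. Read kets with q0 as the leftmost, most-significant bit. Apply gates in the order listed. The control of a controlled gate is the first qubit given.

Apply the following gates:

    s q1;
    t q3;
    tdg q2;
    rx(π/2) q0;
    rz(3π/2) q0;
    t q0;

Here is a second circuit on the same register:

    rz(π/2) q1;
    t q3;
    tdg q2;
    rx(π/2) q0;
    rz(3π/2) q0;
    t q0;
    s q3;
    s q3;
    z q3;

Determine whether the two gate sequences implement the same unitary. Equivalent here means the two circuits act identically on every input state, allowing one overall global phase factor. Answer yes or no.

Yes, they are equivalent — the unitaries differ by at most a global phase.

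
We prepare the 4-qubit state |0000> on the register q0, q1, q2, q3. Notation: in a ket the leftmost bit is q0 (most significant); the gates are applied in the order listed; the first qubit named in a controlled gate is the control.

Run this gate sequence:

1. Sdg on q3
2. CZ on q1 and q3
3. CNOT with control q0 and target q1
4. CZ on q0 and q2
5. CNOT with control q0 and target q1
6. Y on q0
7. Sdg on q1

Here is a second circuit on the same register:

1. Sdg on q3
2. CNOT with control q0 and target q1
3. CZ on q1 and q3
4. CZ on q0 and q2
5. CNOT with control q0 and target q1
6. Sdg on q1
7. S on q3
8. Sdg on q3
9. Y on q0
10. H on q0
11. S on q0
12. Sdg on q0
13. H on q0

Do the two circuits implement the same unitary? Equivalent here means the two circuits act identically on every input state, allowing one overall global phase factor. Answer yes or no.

No — the two circuits implement different unitaries, even allowing a global phase.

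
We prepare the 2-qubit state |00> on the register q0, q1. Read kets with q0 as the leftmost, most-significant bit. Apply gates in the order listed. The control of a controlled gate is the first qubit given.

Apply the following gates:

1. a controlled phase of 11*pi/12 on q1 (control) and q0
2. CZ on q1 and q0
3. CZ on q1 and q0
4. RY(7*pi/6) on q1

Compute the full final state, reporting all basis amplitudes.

The final amplitudes are -sqrt(6)/4 + sqrt(2)/4 on |00>, sqrt(2)/4 + sqrt(6)/4 on |01>, 0 on |10>, 0 on |11>. Key observation: steps 2-3 multiply out to the identity, so the circuit reduces to the remaining gates.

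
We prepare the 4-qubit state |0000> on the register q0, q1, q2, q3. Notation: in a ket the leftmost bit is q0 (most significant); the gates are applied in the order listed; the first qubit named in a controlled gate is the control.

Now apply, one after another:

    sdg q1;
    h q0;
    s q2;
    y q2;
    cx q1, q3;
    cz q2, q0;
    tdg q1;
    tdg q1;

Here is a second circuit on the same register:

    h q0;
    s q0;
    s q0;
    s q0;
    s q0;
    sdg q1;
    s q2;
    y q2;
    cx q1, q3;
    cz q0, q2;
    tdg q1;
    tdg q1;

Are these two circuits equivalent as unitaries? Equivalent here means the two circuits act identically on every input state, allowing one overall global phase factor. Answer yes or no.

Yes, they are equivalent — the unitaries differ by at most a global phase.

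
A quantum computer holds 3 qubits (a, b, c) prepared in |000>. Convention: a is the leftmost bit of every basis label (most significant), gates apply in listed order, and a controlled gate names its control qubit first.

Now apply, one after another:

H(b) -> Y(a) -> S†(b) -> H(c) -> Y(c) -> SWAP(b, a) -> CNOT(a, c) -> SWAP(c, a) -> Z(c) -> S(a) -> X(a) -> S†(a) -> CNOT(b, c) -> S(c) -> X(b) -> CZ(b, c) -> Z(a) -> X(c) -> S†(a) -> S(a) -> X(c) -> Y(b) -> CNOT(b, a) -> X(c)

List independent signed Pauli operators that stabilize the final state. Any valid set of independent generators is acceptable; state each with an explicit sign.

One valid set of independent stabilizer generators is -XII, -IIX, -IZI (any independent generating set of the same group is equally correct). Key observation: gates 18-21 undo each other exactly, leaving only the rest of the circuit to track.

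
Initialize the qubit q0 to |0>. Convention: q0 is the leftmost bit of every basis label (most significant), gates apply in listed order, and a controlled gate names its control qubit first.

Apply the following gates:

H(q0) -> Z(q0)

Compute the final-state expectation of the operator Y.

The observable Y averages to 0.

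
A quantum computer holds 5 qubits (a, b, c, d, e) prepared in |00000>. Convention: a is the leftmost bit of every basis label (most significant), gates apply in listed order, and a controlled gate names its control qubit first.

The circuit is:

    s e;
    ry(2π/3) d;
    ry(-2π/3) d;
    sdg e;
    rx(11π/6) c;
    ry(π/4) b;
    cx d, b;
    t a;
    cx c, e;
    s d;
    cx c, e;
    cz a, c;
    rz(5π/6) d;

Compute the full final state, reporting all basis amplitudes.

The resulting statevector has amplitude sqrt(sqrt(2) + 2)*(sqrt(2) + sqrt(6))*exp(7*I*pi/12)/8 on |00000>, sqrt(sqrt(2) + 2)*(-sqrt(6) + sqrt(2))*exp(I*pi/12)/8 on |00100>, sqrt(2 - sqrt(2))*(sqrt(2) + sqrt(6))*exp(7*I*pi/12)/8 on |01000>, sqrt(2 - sqrt(2))*(-sqrt(6) + sqrt(2))*exp(I*pi/12)/8 on |01100>, and 0 on every other basis state. Key observation: the block from step 1 through step 4 cancels to the identity and can be dropped.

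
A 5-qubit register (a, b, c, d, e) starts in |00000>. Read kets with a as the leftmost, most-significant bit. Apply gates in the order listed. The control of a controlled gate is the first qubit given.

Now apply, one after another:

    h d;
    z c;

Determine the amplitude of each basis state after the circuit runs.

The final amplitudes are sqrt(2)/2 on |00000>, sqrt(2)/2 on |00010>, and 0 on every other basis state.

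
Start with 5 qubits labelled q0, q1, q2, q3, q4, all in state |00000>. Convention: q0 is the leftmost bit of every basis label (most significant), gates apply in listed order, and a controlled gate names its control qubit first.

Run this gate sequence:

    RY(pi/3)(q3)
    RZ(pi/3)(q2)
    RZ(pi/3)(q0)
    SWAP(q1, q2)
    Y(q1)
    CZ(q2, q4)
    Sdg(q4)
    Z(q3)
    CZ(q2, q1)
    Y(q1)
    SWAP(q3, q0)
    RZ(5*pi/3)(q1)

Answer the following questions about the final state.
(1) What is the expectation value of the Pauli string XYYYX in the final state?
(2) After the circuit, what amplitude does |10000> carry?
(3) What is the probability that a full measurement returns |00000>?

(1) The observable XYYYX averages to 0.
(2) |10000> carries amplitude -exp(5*I*pi/6)/2 in the final state.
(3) Outcome |00000> occurs with probability 3/4.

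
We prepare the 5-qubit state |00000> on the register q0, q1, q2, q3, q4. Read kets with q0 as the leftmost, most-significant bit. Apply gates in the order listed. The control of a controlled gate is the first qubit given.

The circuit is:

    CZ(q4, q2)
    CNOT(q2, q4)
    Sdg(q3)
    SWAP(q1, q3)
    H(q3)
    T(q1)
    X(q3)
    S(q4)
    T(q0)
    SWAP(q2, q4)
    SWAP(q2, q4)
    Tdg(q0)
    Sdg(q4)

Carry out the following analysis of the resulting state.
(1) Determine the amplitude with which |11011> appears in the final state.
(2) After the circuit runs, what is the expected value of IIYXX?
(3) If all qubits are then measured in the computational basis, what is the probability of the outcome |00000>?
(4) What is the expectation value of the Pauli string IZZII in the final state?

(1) The amplitude on |11011> is 0. Key observation: gates 8-13 undo each other exactly, leaving only the rest of the circuit to track.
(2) In the final state, IIYXX has expectation 0.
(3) Outcome |00000> occurs with probability 1/2.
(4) The observable IZZII averages to 1.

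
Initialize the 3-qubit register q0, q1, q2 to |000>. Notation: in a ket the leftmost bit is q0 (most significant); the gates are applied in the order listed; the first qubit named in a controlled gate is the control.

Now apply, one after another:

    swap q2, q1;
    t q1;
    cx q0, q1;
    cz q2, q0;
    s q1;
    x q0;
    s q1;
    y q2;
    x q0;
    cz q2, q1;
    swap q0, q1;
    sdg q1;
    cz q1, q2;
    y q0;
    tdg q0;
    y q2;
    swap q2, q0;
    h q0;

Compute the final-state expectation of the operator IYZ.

The observable IYZ averages to 0.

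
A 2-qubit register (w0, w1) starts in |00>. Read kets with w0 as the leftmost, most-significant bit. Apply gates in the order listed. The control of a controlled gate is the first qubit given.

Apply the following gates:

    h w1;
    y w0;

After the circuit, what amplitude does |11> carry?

|11> carries amplitude sqrt(2)*I/2 in the final state.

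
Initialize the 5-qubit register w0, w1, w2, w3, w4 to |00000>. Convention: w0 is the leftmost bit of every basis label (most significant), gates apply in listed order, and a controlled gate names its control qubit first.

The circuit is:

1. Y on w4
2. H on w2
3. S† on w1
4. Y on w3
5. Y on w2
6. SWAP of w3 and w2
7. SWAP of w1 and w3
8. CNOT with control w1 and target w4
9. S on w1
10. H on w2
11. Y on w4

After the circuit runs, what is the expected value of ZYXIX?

The expectation value of ZYXIX is -1.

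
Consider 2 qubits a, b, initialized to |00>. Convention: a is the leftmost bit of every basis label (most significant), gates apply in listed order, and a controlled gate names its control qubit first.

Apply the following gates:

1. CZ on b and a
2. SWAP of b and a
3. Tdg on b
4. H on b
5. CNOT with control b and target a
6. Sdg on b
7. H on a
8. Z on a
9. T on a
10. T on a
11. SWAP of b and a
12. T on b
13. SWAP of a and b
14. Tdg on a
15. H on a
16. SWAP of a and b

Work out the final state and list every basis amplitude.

After the circuit, the state carries amplitude sqrt(2)*(1 - I)/4 on |00>, sqrt(2)*(1 + I)/4 on |01>, sqrt(2)*(1 - I)/4 on |10>, sqrt(2)*(-1 - I)/4 on |11>.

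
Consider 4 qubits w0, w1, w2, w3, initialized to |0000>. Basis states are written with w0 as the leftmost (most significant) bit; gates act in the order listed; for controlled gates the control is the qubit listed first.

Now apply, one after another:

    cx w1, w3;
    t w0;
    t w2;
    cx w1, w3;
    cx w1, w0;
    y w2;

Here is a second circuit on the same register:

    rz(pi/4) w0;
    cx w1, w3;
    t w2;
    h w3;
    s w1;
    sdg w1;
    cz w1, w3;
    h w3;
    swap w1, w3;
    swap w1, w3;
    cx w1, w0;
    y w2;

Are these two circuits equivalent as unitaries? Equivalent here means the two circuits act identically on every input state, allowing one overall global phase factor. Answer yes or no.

Yes: on every input state the two circuits agree up to one overall phase factor.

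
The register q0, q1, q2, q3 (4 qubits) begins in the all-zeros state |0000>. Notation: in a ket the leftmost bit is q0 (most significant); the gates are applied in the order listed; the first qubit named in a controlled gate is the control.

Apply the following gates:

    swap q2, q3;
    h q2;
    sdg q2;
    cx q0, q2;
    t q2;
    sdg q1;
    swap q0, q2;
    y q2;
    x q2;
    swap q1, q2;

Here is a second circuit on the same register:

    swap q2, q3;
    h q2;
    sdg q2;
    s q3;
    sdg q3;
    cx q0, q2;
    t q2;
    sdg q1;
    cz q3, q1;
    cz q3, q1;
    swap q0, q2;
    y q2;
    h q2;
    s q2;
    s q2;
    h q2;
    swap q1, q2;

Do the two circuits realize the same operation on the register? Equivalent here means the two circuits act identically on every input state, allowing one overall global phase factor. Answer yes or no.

Yes — the two circuits implement the same unitary up to a global phase.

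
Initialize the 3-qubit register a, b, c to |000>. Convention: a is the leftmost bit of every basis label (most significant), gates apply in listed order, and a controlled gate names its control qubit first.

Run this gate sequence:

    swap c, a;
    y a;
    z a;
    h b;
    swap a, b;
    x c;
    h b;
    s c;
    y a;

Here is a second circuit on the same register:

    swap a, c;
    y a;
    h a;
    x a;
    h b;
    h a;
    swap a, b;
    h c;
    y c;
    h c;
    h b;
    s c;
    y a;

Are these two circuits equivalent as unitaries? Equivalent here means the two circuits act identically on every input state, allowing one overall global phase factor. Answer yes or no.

No, they are not equivalent — no single phase factor reconciles the two unitaries.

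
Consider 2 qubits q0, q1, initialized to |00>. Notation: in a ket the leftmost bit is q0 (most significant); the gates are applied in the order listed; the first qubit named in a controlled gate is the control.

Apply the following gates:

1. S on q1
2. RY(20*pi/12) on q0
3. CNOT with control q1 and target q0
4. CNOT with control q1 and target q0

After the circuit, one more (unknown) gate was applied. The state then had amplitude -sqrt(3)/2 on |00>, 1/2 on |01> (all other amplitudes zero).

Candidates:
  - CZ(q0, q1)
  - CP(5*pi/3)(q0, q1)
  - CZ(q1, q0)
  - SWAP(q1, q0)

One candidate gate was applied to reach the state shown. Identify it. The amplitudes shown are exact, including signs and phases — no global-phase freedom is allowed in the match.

It was SWAP(q1, q0) that produced the state shown. Key observation: gates 3-4 undo each other exactly, leaving only the rest of the circuit to track.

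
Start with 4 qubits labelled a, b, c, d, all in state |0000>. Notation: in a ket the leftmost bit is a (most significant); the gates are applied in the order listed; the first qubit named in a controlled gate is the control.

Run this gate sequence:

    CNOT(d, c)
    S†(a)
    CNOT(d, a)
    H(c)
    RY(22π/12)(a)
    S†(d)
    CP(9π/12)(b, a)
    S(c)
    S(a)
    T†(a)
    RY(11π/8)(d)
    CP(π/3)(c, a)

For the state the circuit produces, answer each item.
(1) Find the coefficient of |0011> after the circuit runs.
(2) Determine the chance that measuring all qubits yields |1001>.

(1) The amplitude on |0011> is -I*(1 + sqrt(3))*sin(5*pi/16)/4.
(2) Outcome |1001> occurs with probability (2 - sqrt(3))*(sqrt(2 - sqrt(2)) + 2)/32.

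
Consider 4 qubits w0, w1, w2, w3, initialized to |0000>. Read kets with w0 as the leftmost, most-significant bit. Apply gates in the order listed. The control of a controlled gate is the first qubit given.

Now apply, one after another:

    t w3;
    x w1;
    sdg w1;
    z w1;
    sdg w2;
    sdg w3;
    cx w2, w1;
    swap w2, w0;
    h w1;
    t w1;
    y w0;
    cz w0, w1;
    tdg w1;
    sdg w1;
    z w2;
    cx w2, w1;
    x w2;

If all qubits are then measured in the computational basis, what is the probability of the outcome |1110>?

A full measurement returns |1110> with probability 1/2.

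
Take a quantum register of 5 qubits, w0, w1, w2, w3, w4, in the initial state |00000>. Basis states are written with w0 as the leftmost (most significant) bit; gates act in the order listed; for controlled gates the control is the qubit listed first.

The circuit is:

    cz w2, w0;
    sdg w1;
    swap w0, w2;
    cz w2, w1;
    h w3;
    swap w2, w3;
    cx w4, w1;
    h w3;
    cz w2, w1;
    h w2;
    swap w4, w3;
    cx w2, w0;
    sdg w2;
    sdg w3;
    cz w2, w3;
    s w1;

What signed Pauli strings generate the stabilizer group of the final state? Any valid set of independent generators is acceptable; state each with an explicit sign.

The stabilizer group can be generated by +IIIIX, +ZIIII, +IZIII, +IIZII, +IIIZI, among other valid generating sets.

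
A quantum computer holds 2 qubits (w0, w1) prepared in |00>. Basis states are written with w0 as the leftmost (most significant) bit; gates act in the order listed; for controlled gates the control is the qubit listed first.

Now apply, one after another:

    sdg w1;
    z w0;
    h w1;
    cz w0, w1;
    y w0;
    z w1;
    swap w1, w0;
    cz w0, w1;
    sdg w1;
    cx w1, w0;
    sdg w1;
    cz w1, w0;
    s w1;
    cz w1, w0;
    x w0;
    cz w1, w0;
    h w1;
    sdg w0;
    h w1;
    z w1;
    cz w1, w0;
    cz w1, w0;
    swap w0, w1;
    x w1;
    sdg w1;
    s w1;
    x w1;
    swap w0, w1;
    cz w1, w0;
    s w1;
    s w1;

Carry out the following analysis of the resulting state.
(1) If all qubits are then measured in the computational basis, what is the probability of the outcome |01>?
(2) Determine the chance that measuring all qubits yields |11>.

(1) A full measurement returns |01> with probability 1/2.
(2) A full measurement returns |11> with probability 1/2.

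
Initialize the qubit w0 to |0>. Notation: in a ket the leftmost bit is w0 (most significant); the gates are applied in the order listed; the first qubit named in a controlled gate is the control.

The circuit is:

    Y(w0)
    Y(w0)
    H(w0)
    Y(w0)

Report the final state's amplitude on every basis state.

The final amplitudes are -sqrt(2)*I/2 on |0>, sqrt(2)*I/2 on |1>.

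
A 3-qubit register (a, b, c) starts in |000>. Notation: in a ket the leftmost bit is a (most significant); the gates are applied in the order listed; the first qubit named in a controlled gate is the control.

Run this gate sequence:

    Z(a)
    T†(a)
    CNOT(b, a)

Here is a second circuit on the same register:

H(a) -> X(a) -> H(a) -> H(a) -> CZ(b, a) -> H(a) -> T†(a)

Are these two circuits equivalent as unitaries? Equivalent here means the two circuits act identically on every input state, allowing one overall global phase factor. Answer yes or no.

No: there is an input state on which the two circuits produce genuinely different outputs (not merely differing by a phase).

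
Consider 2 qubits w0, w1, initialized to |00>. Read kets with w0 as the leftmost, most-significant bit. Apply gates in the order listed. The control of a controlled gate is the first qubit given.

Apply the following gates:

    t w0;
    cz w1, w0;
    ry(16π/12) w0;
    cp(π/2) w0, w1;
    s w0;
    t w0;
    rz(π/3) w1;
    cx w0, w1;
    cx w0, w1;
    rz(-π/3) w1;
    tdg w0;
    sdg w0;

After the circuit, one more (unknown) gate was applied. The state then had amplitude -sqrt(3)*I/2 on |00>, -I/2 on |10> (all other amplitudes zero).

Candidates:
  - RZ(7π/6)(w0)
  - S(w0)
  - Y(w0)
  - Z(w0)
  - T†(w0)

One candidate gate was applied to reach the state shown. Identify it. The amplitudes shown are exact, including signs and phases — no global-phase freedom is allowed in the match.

The unique candidate consistent with the amplitudes is Y(w0). Key observation: gates 5-12 undo each other exactly, leaving only the rest of the circuit to track.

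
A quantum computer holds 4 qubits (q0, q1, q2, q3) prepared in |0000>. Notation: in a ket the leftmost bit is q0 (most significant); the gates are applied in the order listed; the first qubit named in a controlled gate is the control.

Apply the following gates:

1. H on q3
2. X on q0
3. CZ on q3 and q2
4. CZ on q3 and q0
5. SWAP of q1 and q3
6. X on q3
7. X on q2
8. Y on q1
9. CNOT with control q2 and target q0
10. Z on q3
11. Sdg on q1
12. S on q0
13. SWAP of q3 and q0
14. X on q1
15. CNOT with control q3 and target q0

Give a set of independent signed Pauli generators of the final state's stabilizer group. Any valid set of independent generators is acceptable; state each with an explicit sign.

The stabilizer group can be generated by +IYII, -ZIII, -IIZI, +IIIZ, among other valid generating sets.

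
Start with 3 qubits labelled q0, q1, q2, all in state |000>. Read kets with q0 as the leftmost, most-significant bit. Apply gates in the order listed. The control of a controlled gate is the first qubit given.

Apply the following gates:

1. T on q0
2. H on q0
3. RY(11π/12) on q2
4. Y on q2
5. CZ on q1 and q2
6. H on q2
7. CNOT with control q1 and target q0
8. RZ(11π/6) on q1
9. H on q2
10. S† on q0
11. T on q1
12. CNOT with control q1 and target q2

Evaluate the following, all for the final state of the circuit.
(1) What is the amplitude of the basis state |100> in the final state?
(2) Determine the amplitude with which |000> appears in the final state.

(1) |100> carries amplitude (sqrt(4 - 2*sqrt(2))/8 + sqrt(6*sqrt(2) + 12)/8)*exp(I*pi/12) in the final state.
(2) The final state's coefficient on |000> equals (sqrt(4 - 2*sqrt(2))/8 + sqrt(6*sqrt(2) + 12)/8)*exp(7*I*pi/12).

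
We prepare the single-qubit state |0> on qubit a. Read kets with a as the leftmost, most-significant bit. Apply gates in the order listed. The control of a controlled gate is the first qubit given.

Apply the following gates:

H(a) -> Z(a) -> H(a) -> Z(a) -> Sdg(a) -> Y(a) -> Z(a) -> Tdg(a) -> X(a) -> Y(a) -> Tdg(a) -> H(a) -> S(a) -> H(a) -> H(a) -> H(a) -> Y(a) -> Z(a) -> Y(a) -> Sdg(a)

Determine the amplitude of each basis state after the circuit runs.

The final amplitudes are -1/2 + I/2 on |0>, -1/2 + I/2 on |1>.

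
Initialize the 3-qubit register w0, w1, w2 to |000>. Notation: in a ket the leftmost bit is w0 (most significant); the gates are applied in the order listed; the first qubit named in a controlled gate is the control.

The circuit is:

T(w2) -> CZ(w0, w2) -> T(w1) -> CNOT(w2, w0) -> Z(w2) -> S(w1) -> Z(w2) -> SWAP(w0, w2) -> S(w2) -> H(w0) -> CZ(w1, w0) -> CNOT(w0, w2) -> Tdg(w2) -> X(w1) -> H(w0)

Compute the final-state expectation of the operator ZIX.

In the final state, ZIX has expectation sqrt(2)/2.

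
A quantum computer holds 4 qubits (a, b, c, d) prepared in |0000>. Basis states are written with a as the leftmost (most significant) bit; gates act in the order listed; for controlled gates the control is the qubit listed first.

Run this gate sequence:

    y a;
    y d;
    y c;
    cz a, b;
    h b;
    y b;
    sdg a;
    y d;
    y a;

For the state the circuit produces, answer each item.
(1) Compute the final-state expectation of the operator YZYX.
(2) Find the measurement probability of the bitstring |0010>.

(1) In the final state, YZYX has expectation 0.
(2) The probability of measuring |0010> is 1/2.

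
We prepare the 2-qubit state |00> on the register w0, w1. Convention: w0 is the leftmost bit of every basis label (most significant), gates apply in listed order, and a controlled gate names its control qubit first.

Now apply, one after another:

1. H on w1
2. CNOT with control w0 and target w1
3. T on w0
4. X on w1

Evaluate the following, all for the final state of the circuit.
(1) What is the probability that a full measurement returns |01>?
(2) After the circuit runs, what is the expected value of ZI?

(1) Outcome |01> occurs with probability 1/2.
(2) In the final state, ZI has expectation 1.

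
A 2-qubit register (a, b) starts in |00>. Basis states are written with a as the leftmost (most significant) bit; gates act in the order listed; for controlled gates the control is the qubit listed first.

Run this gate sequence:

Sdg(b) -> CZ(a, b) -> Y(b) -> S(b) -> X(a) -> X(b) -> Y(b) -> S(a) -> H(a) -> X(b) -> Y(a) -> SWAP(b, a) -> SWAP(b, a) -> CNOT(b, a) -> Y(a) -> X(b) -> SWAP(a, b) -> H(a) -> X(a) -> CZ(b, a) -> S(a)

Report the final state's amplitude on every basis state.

The final amplitudes are -1/2 on |00>, 1/2 on |01>, I/2 on |10>, I/2 on |11>.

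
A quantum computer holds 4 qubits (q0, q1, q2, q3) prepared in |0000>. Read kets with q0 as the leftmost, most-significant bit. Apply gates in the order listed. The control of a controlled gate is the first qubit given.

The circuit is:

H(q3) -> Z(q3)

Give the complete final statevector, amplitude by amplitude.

After the circuit, the state carries amplitude sqrt(2)/2 on |0000>, -sqrt(2)/2 on |0001>, and 0 on every other basis state.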